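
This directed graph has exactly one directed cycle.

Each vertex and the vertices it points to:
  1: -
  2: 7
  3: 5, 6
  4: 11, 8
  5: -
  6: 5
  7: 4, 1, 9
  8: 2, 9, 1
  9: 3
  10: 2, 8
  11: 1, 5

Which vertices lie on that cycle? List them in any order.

DFS with gray/black marking from 2:
2 gray
  7 gray
    4 gray
      11 gray
        1 gray
        1 black
        5 gray
        5 black
      11 black
      8 gray
        8→2: 2 is gray → back edge
Back edge closes the cycle 2 → 7 → 4 → 8 → 2; its vertices are {2, 4, 7, 8}.

2, 4, 7, 8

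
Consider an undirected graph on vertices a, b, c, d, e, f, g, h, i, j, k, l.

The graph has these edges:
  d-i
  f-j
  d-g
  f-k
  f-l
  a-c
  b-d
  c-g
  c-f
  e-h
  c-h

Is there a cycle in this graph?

DFS, tracking each vertex's parent; an edge to a visited non-parent vertex closes a cycle.
Start from d:
visit d (parent –)
  visit i (parent d)
    i–d: parent, skip
  visit g (parent d)
    g–d: parent, skip
    visit c (parent g)
      c–g: parent, skip
      visit h (parent c)
        visit e (parent h)
          e–h: parent, skip
        h–c: parent, skip
      visit a (parent c)
        a–c: parent, skip
      visit f (parent c)
        f–c: parent, skip
        visit l (parent f)
          l–f: parent, skip
        visit j (parent f)
          j–f: parent, skip
        visit k (parent f)
          k–f: parent, skip
  visit b (parent d)
    b–d: parent, skip
No non-parent visited neighbor found — the graph is a forest.

No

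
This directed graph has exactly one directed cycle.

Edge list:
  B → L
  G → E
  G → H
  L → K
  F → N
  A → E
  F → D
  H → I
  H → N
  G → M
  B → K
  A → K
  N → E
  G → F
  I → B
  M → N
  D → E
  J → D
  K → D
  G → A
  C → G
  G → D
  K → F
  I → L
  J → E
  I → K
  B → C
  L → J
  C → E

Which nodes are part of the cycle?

B, C, G, H, I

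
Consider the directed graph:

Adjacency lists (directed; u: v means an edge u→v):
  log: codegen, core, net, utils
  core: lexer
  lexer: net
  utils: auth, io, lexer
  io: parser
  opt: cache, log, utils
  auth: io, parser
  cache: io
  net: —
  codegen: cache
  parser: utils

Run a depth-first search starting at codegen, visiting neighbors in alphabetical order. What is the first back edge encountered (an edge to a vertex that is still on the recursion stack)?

auth→io

DFS from codegen (visiting neighbors in alphabetical order); mark gray on enter, black on exit:
codegen gray
  cache gray
    io gray
      parser gray
        utils gray
          auth gray
            auth→io: io is gray → back edge
First back edge: auth → io.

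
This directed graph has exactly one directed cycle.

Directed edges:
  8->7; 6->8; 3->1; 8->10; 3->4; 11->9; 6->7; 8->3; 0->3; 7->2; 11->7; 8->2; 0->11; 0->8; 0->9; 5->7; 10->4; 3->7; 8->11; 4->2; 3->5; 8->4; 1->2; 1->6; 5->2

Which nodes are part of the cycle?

DFS with gray/black marking from 8:
8 gray
  10 gray
    4 gray
      2 gray
      2 black
    4 black
  10 black
  7 gray
    7→2: 2 black — skip
  7 black
  8→4: 4 black — skip
  8→2: 2 black — skip
  11 gray
    11→7: 7 black — skip
    9 gray
    9 black
  11 black
  3 gray
    3→7: 7 black — skip
    5 gray
      5→7: 7 black — skip
      5→2: 2 black — skip
    5 black
    3→4: 4 black — skip
    1 gray
      6 gray
        6→7: 7 black — skip
        6→8: 8 is gray → back edge
Back edge closes the cycle 8 → 3 → 1 → 6 → 8; its vertices are {1, 3, 6, 8}.

1, 3, 6, 8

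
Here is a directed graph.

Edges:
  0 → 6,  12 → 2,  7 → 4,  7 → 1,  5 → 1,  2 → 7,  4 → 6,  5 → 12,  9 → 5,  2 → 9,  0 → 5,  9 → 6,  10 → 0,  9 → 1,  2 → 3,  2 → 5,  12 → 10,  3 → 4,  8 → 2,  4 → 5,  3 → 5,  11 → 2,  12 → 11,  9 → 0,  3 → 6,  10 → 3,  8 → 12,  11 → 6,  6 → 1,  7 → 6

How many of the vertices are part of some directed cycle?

A vertex is on a directed cycle iff it belongs to a strongly connected component of size ≥ 2 (or has a self-loop).
The vertices on cycles are {0, 2, 3, 4, 5, 7, 9, 10, 11, 12} — 10 in total.

10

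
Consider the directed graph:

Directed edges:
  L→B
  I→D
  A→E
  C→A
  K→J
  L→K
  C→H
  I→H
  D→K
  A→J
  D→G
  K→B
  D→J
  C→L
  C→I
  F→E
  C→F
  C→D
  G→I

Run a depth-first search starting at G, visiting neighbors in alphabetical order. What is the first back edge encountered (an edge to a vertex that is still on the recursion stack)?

D->G

DFS from G (visiting neighbors in alphabetical order); mark gray on enter, black on exit:
G gray
  I gray
    D gray
      D→G: G is gray → back edge
First back edge: D → G.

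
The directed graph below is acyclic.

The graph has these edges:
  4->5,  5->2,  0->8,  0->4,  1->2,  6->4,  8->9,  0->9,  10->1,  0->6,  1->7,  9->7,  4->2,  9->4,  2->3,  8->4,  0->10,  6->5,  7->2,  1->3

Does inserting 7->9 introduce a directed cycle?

Yes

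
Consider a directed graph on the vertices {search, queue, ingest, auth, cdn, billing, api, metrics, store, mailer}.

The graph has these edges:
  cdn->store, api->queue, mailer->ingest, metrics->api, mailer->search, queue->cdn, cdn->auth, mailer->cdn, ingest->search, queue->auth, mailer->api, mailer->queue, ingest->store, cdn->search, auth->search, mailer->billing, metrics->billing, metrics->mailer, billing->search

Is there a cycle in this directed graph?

No

DFS with white/gray/black marking, starting from billing:
billing gray
  search gray
  search black
billing black
queue gray
  cdn gray
    auth gray
      auth→search: search black — skip
    auth black
    cdn→search: search black — skip
    store gray
    store black
  cdn black
  queue→auth: auth black — skip
queue black
ingest gray
  ingest→store: store black — skip
  ingest→search: search black — skip
ingest black
api gray
  api→queue: queue black — skip
api black
metrics gray
  metrics→api: api black — skip
  metrics→billing: billing black — skip
  mailer gray
    mailer→ingest: ingest black — skip
    mailer→billing: billing black — skip
    mailer→queue: queue black — skip
    mailer→cdn: cdn black — skip
    mailer→search: search black — skip
    mailer→api: api black — skip
  mailer black
metrics black
Every edge goes to a white or black vertex — no back edge, so the graph is acyclic.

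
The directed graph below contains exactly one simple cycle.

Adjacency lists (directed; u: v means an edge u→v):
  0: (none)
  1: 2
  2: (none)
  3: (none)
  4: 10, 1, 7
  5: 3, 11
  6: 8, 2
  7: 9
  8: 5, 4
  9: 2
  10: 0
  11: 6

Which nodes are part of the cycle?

DFS with gray/black marking from 6:
6 gray
  8 gray
    5 gray
      3 gray
      3 black
      11 gray
        11→6: 6 is gray → back edge
Back edge closes the cycle 6 → 8 → 5 → 11 → 6; its vertices are {5, 6, 8, 11}.

5, 6, 8, 11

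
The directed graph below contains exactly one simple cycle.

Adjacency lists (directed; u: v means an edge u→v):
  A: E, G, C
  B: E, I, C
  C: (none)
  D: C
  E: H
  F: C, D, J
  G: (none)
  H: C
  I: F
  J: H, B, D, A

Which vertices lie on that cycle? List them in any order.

DFS with gray/black marking from J:
J gray
  H gray
    C gray
    C black
  H black
  B gray
    E gray
      E→H: H black — skip
    E black
    I gray
      F gray
        F→C: C black — skip
        D gray
          D→C: C black — skip
        D black
        F→J: J is gray → back edge
Back edge closes the cycle J → B → I → F → J; its vertices are {B, F, I, J}.

B, F, I, J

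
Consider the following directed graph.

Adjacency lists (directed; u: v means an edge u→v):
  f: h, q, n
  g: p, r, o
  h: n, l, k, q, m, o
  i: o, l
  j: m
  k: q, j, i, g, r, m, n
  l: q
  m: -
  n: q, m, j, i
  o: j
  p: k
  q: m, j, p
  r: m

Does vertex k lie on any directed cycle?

Yes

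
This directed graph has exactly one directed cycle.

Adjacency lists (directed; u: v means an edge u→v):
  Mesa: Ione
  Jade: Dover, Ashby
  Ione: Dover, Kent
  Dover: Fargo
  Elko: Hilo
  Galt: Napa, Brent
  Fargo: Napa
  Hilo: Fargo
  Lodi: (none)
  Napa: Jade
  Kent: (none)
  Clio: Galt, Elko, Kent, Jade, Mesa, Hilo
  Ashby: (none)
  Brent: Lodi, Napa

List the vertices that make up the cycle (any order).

DFS with gray/black marking from Jade:
Jade gray
  Dover gray
    Fargo gray
      Napa gray
        Napa→Jade: Jade is gray → back edge
Back edge closes the cycle Jade → Dover → Fargo → Napa → Jade; its vertices are {Jade, Napa, Dover, Fargo}.

Jade, Napa, Dover, Fargo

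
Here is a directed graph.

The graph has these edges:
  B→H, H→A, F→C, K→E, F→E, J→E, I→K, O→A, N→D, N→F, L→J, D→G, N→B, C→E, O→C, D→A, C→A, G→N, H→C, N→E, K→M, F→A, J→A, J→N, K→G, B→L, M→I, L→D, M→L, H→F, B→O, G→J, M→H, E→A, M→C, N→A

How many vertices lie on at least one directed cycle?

A vertex is on a directed cycle iff it belongs to a strongly connected component of size ≥ 2 (or has a self-loop).
The vertices on cycles are {B, D, G, I, J, K, L, M, N} — 9 in total.

9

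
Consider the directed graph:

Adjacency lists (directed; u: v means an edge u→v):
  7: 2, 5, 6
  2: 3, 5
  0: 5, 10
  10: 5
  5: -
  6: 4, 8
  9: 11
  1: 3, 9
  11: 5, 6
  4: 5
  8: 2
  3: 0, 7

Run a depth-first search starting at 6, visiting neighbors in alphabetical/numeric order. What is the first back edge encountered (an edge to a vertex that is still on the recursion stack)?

7→2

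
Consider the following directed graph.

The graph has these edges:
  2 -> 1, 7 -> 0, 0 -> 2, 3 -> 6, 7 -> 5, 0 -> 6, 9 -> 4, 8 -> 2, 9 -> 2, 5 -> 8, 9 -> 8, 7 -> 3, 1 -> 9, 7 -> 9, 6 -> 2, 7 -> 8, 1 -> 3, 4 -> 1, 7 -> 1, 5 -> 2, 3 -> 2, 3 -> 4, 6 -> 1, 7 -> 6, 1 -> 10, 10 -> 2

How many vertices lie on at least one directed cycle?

A vertex is on a directed cycle iff it belongs to a strongly connected component of size ≥ 2 (or has a self-loop).
The vertices on cycles are {1, 2, 3, 4, 6, 8, 9, 10} — 8 in total.

8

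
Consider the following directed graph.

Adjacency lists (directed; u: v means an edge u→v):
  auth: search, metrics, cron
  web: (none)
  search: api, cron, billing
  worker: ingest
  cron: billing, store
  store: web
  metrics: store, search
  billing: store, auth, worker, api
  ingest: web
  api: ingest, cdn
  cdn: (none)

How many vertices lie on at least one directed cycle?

A vertex is on a directed cycle iff it belongs to a strongly connected component of size ≥ 2 (or has a self-loop).
The vertices on cycles are {auth, cron, search, billing, metrics} — 5 in total.

5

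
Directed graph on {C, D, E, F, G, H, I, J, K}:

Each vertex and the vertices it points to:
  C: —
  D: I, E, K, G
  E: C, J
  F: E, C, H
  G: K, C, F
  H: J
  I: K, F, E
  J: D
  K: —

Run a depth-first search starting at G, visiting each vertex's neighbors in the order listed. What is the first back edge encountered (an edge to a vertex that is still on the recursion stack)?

I→F

DFS from G (visiting each vertex's neighbors in the order listed); mark gray on enter, black on exit:
G gray
  K gray
  K black
  C gray
  C black
  F gray
    E gray
      E→C: C black — skip
      J gray
        D gray
          I gray
            I→K: K black — skip
            I→F: F is gray → back edge
First back edge: I → F.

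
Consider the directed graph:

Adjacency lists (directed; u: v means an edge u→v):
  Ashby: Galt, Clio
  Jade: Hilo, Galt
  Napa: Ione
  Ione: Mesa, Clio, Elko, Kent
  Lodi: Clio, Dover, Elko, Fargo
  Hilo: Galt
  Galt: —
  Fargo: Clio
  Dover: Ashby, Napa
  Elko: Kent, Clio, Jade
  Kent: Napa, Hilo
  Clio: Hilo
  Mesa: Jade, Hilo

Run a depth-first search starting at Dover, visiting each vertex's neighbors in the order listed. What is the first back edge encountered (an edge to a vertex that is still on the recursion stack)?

DFS from Dover (visiting each vertex's neighbors in the order listed); mark gray on enter, black on exit:
Dover gray
  Ashby gray
    Galt gray
    Galt black
    Clio gray
      Hilo gray
        Hilo→Galt: Galt black — skip
      Hilo black
    Clio black
  Ashby black
  Napa gray
    Ione gray
      Mesa gray
        Jade gray
          Jade→Hilo: Hilo black — skip
          Jade→Galt: Galt black — skip
        Jade black
        Mesa→Hilo: Hilo black — skip
      Mesa black
      Ione→Clio: Clio black — skip
      Elko gray
        Kent gray
          Kent→Napa: Napa is gray → back edge
First back edge: Kent → Napa.

Kent->Napa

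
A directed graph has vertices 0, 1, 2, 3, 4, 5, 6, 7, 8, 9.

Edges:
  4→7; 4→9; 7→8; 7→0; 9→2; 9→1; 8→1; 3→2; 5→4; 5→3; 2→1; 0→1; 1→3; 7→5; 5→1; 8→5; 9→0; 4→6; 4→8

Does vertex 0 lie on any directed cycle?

0 lies on a cycle iff there is a path from 0 back to itself.
Exploring from 0, it never reaches itself; equivalently, its strongly connected component is a singleton.

No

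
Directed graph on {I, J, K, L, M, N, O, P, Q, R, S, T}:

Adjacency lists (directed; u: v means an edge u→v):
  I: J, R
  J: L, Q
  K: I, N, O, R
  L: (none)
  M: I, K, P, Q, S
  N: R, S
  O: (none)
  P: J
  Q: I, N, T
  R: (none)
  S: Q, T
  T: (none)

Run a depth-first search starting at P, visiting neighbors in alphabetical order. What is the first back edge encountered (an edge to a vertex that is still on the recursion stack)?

I→J

DFS from P (visiting neighbors in alphabetical order); mark gray on enter, black on exit:
P gray
  J gray
    L gray
    L black
    Q gray
      I gray
        I→J: J is gray → back edge
First back edge: I → J.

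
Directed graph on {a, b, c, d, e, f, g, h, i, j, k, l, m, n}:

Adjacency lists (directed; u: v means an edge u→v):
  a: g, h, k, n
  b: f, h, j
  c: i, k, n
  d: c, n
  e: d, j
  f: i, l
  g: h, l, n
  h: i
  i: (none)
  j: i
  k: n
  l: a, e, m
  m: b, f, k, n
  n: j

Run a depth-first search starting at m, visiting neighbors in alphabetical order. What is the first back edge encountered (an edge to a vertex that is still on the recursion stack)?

g->l

DFS from m (visiting neighbors in alphabetical order); mark gray on enter, black on exit:
m gray
  b gray
    f gray
      i gray
      i black
      l gray
        a gray
          g gray
            h gray
              h→i: i black — skip
            h black
            g→l: l is gray → back edge
First back edge: g → l.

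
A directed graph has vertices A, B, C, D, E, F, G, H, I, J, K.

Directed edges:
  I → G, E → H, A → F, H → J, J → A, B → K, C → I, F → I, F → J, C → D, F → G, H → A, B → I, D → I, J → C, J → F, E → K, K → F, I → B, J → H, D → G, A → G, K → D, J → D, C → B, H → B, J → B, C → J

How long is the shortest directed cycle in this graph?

2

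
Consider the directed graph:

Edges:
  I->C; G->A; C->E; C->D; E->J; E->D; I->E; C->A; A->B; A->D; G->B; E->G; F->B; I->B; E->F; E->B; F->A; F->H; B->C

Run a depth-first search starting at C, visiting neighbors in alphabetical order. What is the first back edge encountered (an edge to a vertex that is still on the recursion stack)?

DFS from C (visiting neighbors in alphabetical order); mark gray on enter, black on exit:
C gray
  A gray
    B gray
      B→C: C is gray → back edge
First back edge: B → C.

B→C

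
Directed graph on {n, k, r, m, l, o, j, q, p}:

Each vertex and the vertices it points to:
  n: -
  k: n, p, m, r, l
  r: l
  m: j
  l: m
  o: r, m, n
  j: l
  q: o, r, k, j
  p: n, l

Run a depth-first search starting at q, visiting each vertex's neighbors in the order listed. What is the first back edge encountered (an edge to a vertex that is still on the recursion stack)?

j→l

DFS from q (visiting each vertex's neighbors in the order listed); mark gray on enter, black on exit:
q gray
  o gray
    r gray
      l gray
        m gray
          j gray
            j→l: l is gray → back edge
First back edge: j → l.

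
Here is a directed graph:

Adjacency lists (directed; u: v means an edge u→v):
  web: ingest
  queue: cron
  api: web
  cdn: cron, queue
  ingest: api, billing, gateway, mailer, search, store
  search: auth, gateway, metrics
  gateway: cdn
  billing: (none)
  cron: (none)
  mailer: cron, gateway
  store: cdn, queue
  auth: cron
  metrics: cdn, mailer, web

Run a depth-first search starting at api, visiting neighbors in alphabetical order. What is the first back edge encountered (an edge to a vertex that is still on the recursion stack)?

ingest→api

DFS from api (visiting neighbors in alphabetical order); mark gray on enter, black on exit:
api gray
  web gray
    ingest gray
      ingest→api: api is gray → back edge
First back edge: ingest → api.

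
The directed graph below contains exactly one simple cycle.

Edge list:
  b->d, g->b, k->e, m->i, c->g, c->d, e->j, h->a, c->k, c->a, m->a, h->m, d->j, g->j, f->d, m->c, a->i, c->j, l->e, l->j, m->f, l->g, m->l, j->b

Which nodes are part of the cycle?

DFS with gray/black marking from d:
d gray
  j gray
    b gray
      b→d: d is gray → back edge
Back edge closes the cycle d → j → b → d; its vertices are {b, d, j}.

b, d, j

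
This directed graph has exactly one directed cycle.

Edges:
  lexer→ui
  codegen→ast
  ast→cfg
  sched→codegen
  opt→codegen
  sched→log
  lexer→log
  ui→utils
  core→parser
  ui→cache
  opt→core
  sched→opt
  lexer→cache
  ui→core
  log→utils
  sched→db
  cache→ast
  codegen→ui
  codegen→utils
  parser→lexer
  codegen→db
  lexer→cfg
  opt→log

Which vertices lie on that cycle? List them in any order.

DFS with gray/black marking from core:
core gray
  parser gray
    lexer gray
      log gray
        utils gray
        utils black
      log black
      cfg gray
      cfg black
      cache gray
        ast gray
          ast→cfg: cfg black — skip
        ast black
      cache black
      ui gray
        ui→core: core is gray → back edge
Back edge closes the cycle core → parser → lexer → ui → core; its vertices are {ui, core, lexer, parser}.

ui, core, lexer, parser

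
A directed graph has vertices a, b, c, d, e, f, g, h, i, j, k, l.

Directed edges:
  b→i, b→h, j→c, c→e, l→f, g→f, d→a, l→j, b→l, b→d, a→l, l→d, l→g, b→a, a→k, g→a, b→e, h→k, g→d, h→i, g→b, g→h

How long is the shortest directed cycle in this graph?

For each vertex v, BFS finds the shortest path from v back to v.
The shortest such closed walk is l → g → a → l, length 3.

3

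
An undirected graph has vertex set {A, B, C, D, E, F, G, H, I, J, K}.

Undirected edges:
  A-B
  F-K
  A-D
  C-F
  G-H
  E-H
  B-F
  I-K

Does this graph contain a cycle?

DFS, tracking each vertex's parent; an edge to a visited non-parent vertex closes a cycle.
Start from F:
visit F (parent –)
  visit B (parent F)
    B–F: parent, skip
    visit A (parent B)
      A–B: parent, skip
      visit D (parent A)
        D–A: parent, skip
  visit C (parent F)
    C–F: parent, skip
  visit K (parent F)
    K–F: parent, skip
    visit I (parent K)
      I–K: parent, skip
visit E (parent –)
  visit H (parent E)
    H–E: parent, skip
    visit G (parent H)
      G–H: parent, skip
visit J (parent –)
No non-parent visited neighbor found — the graph is a forest.

No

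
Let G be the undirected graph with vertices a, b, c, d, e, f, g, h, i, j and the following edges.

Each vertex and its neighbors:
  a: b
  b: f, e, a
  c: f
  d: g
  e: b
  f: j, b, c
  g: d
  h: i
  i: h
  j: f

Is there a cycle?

No

DFS, tracking each vertex's parent; an edge to a visited non-parent vertex closes a cycle.
Start from e:
visit e (parent –)
  visit b (parent e)
    visit f (parent b)
      visit j (parent f)
        j–f: parent, skip
      f–b: parent, skip
      visit c (parent f)
        c–f: parent, skip
    b–e: parent, skip
    visit a (parent b)
      a–b: parent, skip
visit d (parent –)
  visit g (parent d)
    g–d: parent, skip
visit h (parent –)
  visit i (parent h)
    i–h: parent, skip
No non-parent visited neighbor found — the graph is a forest.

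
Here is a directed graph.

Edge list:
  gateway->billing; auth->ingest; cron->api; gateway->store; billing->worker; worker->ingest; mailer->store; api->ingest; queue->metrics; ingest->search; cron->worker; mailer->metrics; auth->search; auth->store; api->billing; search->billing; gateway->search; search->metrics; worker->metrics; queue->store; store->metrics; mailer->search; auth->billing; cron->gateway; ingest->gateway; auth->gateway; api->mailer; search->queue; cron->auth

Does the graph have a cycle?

Yes

DFS with white/gray/black marking, starting from worker:
worker gray
  metrics gray
  metrics black
  ingest gray
    search gray
      queue gray
        queue→metrics: metrics black — skip
        store gray
          store→metrics: metrics black — skip
        store black
      queue black
      billing gray
        billing→worker: worker is gray → back edge
Back edge found, so a cycle exists: worker → ingest → search → billing → worker.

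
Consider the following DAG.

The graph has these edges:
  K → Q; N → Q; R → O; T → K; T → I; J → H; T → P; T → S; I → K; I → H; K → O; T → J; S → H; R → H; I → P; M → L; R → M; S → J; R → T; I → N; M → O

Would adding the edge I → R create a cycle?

Yes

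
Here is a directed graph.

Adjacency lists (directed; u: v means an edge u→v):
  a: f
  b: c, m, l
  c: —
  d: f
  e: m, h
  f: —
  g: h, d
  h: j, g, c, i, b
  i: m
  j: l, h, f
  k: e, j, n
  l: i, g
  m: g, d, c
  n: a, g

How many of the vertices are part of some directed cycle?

7

A vertex is on a directed cycle iff it belongs to a strongly connected component of size ≥ 2 (or has a self-loop).
The vertices on cycles are {b, g, h, i, j, l, m} — 7 in total.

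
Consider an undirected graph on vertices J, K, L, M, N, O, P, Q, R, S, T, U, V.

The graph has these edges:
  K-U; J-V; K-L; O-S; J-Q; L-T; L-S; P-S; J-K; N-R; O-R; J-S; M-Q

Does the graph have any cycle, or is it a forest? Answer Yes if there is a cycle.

DFS, tracking each vertex's parent; an edge to a visited non-parent vertex closes a cycle.
Start from S:
visit S (parent –)
  visit O (parent S)
    visit R (parent O)
      R–O: parent, skip
      visit N (parent R)
        N–R: parent, skip
    O–S: parent, skip
  visit J (parent S)
    visit K (parent J)
      visit U (parent K)
        U–K: parent, skip
      K–J: parent, skip
      visit L (parent K)
        visit T (parent L)
          T–L: parent, skip
        L–S: S visited and ≠ parent → cycle
Cycle: S – J – K – L – S.

Yes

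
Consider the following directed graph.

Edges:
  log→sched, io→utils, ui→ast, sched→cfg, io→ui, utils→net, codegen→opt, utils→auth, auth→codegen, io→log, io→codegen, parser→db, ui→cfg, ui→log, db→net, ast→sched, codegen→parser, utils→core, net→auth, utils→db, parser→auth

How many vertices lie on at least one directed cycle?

A vertex is on a directed cycle iff it belongs to a strongly connected component of size ≥ 2 (or has a self-loop).
The vertices on cycles are {db, net, auth, parser, codegen} — 5 in total.

5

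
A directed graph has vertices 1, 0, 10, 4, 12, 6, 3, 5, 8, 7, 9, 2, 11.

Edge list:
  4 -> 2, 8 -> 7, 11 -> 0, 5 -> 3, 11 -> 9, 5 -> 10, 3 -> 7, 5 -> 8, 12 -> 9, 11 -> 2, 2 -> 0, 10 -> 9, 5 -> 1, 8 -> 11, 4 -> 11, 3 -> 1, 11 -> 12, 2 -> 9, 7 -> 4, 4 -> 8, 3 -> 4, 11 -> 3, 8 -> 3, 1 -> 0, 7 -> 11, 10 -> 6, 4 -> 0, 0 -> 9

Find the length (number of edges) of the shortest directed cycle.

3

For each vertex v, BFS finds the shortest path from v back to v.
The shortest such closed walk is 3 → 4 → 11 → 3, length 3.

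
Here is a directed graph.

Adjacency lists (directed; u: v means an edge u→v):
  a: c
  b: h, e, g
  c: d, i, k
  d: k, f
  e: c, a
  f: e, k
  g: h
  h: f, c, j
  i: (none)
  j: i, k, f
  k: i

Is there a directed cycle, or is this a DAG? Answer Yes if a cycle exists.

Yes

DFS with white/gray/black marking, starting from a:
a gray
  c gray
    d gray
      k gray
        i gray
        i black
      k black
      f gray
        e gray
          e→c: c is gray → back edge
Back edge found, so a cycle exists: c → d → f → e → c.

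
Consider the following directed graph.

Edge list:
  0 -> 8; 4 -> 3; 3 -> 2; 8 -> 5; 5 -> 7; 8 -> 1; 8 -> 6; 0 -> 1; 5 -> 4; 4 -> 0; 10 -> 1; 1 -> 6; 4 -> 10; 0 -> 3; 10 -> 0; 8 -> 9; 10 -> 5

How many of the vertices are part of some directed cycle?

5

A vertex is on a directed cycle iff it belongs to a strongly connected component of size ≥ 2 (or has a self-loop).
The vertices on cycles are {0, 4, 5, 8, 10} — 5 in total.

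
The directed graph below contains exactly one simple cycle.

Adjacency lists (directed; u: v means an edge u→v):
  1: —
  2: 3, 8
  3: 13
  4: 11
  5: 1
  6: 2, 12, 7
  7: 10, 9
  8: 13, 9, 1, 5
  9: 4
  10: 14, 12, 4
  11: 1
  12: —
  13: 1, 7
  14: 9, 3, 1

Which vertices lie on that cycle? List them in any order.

DFS with gray/black marking from 7:
7 gray
  10 gray
    14 gray
      9 gray
        4 gray
          11 gray
            1 gray
            1 black
          11 black
        4 black
      9 black
      3 gray
        13 gray
          13→1: 1 black — skip
          13→7: 7 is gray → back edge
Back edge closes the cycle 7 → 10 → 14 → 3 → 13 → 7; its vertices are {3, 7, 10, 13, 14}.

3, 7, 10, 13, 14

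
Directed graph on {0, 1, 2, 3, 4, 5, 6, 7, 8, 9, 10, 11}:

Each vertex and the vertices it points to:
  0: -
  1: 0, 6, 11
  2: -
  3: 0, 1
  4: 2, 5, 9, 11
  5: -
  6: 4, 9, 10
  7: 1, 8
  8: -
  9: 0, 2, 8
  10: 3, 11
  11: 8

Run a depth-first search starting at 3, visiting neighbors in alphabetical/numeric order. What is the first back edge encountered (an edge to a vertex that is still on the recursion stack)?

DFS from 3 (visiting neighbors in alphabetical/numeric order); mark gray on enter, black on exit:
3 gray
  0 gray
  0 black
  1 gray
    1→0: 0 black — skip
    6 gray
      4 gray
        2 gray
        2 black
        5 gray
        5 black
        9 gray
          9→0: 0 black — skip
          9→2: 2 black — skip
          8 gray
          8 black
        9 black
        11 gray
          11→8: 8 black — skip
        11 black
      4 black
      6→9: 9 black — skip
      10 gray
        10→3: 3 is gray → back edge
First back edge: 10 → 3.

10→3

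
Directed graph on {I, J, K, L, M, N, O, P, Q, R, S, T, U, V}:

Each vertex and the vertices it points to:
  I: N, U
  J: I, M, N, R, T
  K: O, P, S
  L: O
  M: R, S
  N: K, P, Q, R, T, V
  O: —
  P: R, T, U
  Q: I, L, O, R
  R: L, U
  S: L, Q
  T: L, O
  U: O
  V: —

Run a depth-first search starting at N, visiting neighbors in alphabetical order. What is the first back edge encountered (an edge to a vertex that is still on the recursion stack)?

DFS from N (visiting neighbors in alphabetical order); mark gray on enter, black on exit:
N gray
  K gray
    O gray
    O black
    P gray
      R gray
        L gray
          L→O: O black — skip
        L black
        U gray
          U→O: O black — skip
        U black
      R black
      T gray
        T→L: L black — skip
        T→O: O black — skip
      T black
      P→U: U black — skip
    P black
    S gray
      S→L: L black — skip
      Q gray
        I gray
          I→N: N is gray → back edge
First back edge: I → N.

I→N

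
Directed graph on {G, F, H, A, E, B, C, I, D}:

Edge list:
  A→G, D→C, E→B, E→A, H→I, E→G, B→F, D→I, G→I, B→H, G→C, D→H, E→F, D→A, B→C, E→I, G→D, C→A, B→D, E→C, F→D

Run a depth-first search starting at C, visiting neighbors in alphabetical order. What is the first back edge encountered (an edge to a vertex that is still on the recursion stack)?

G→C

DFS from C (visiting neighbors in alphabetical order); mark gray on enter, black on exit:
C gray
  A gray
    G gray
      G→C: C is gray → back edge
First back edge: G → C.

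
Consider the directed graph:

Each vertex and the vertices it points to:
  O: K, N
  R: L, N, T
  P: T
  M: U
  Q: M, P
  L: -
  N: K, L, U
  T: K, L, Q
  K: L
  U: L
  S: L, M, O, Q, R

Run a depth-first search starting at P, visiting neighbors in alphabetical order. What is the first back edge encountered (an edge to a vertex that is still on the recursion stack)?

Q→P

DFS from P (visiting neighbors in alphabetical order); mark gray on enter, black on exit:
P gray
  T gray
    K gray
      L gray
      L black
    K black
    T→L: L black — skip
    Q gray
      M gray
        U gray
          U→L: L black — skip
        U black
      M black
      Q→P: P is gray → back edge
First back edge: Q → P.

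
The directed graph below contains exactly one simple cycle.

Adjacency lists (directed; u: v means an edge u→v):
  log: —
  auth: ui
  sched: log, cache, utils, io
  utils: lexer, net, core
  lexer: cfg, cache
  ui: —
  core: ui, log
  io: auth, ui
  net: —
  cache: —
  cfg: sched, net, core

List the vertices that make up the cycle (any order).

cfg, lexer, sched, utils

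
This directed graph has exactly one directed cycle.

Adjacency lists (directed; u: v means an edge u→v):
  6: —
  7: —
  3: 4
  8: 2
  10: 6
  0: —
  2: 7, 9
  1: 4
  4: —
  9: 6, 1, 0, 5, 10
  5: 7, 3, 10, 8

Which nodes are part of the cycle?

DFS with gray/black marking from 9:
9 gray
  6 gray
  6 black
  1 gray
    4 gray
    4 black
  1 black
  0 gray
  0 black
  5 gray
    7 gray
    7 black
    3 gray
      3→4: 4 black — skip
    3 black
    10 gray
      10→6: 6 black — skip
    10 black
    8 gray
      2 gray
        2→7: 7 black — skip
        2→9: 9 is gray → back edge
Back edge closes the cycle 9 → 5 → 8 → 2 → 9; its vertices are {2, 5, 8, 9}.

2, 5, 8, 9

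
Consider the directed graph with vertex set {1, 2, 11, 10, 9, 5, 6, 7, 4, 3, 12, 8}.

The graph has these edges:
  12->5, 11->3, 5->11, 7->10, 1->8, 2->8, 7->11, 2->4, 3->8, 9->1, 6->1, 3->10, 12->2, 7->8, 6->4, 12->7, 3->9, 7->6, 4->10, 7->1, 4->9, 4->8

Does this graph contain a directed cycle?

DFS with white/gray/black marking, starting from 2:
2 gray
  8 gray
  8 black
  4 gray
    9 gray
      1 gray
        1→8: 8 black — skip
      1 black
    9 black
    10 gray
    10 black
    4→8: 8 black — skip
  4 black
2 black
11 gray
  3 gray
    3→8: 8 black — skip
    3→9: 9 black — skip
    3→10: 10 black — skip
  3 black
11 black
5 gray
  5→11: 11 black — skip
5 black
6 gray
  6→4: 4 black — skip
  6→1: 1 black — skip
6 black
7 gray
  7→11: 11 black — skip
  7→10: 10 black — skip
  7→1: 1 black — skip
  7→8: 8 black — skip
  7→6: 6 black — skip
7 black
12 gray
  12→2: 2 black — skip
  12→7: 7 black — skip
  12→5: 5 black — skip
12 black
Every edge goes to a white or black vertex — no back edge, so the graph is acyclic.

No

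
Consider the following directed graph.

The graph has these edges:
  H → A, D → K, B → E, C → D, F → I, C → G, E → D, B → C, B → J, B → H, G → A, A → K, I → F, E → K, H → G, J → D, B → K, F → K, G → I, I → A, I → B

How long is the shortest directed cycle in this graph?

2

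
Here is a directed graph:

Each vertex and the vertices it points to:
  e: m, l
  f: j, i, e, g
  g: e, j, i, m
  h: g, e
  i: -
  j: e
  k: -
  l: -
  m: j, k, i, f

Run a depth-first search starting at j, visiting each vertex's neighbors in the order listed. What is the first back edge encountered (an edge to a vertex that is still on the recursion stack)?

m->j

DFS from j (visiting each vertex's neighbors in the order listed); mark gray on enter, black on exit:
j gray
  e gray
    m gray
      m→j: j is gray → back edge
First back edge: m → j.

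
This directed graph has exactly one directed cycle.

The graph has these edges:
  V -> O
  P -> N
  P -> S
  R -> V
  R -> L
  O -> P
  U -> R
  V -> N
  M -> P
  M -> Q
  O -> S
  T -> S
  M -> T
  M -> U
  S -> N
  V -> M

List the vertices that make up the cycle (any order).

DFS with gray/black marking from M:
M gray
  U gray
    R gray
      V gray
        V→M: M is gray → back edge
Back edge closes the cycle M → U → R → V → M; its vertices are {M, R, U, V}.

M, R, U, V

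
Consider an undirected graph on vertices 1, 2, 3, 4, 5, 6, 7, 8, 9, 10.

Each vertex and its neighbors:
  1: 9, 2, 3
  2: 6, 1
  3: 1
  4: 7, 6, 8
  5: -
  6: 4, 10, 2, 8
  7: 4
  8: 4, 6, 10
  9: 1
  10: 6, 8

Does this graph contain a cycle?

DFS, tracking each vertex's parent; an edge to a visited non-parent vertex closes a cycle.
Start from 9:
visit 9 (parent –)
  visit 1 (parent 9)
    1–9: parent, skip
    visit 2 (parent 1)
      visit 6 (parent 2)
        visit 4 (parent 6)
          visit 7 (parent 4)
            7–4: parent, skip
          4–6: parent, skip
          visit 8 (parent 4)
            8–4: parent, skip
            8–6: 6 visited and ≠ parent → cycle
Cycle: 6 – 4 – 8 – 6.

Yes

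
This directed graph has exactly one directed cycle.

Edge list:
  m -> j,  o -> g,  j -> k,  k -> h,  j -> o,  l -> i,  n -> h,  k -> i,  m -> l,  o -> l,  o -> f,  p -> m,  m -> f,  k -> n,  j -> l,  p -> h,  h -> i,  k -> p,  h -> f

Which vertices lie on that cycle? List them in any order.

DFS with gray/black marking from j:
j gray
  l gray
    i gray
    i black
  l black
  k gray
    n gray
      h gray
        f gray
        f black
        h→i: i black — skip
      h black
    n black
    k→h: h black — skip
    k→i: i black — skip
    p gray
      m gray
        m→l: l black — skip
        m→f: f black — skip
        m→j: j is gray → back edge
Back edge closes the cycle j → k → p → m → j; its vertices are {j, k, m, p}.

j, k, m, p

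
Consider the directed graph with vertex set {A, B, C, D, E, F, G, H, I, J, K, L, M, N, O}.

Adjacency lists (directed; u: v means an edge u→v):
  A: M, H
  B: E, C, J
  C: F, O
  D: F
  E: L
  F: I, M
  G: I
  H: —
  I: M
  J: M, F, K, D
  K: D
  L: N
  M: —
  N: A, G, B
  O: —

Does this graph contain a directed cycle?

DFS with white/gray/black marking, starting from J:
J gray
  M gray
  M black
  F gray
    I gray
      I→M: M black — skip
    I black
    F→M: M black — skip
  F black
  K gray
    D gray
      D→F: F black — skip
    D black
  K black
  J→D: D black — skip
J black
A gray
  A→M: M black — skip
  H gray
  H black
A black
B gray
  E gray
    L gray
      N gray
        N→A: A black — skip
        G gray
          G→I: I black — skip
        G black
        N→B: B is gray → back edge
Back edge found, so a cycle exists: B → E → L → N → B.

Yes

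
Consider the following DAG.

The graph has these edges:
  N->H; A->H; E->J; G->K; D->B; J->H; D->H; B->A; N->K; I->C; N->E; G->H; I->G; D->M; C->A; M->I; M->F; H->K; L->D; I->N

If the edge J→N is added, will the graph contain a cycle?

Adding J→N creates a cycle iff N can already reach J.
Path from N: N → E → J.
So N → … → J → N is a cycle.

Yes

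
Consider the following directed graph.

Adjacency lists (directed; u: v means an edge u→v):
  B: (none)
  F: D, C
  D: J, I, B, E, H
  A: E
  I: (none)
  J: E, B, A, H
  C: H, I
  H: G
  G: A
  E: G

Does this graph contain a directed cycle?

Yes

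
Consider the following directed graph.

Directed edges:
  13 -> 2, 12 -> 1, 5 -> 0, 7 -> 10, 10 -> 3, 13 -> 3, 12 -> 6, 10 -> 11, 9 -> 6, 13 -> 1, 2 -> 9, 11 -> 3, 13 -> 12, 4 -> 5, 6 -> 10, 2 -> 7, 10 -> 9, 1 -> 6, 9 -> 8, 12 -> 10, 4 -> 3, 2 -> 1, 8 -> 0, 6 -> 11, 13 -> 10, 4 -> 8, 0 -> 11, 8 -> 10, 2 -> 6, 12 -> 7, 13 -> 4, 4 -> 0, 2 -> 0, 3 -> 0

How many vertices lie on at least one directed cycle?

7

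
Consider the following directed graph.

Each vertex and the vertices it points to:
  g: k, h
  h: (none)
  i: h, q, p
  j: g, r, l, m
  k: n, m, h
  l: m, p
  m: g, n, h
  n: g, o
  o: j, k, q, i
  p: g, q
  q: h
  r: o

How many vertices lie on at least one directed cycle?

10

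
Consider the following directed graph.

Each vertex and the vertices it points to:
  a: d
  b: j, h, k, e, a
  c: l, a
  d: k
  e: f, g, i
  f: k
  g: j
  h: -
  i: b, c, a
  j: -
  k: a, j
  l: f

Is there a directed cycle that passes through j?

j lies on a cycle iff there is a path from j back to itself.
Exploring from j, it never reaches itself; equivalently, its strongly connected component is a singleton.

No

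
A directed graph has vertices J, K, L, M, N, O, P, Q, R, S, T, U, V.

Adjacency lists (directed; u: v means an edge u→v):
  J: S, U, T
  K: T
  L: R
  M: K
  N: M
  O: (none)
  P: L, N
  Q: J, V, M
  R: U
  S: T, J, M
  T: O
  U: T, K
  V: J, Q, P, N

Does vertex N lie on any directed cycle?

N lies on a cycle iff there is a path from N back to itself.
Exploring from N, it never reaches itself; equivalently, its strongly connected component is a singleton.

No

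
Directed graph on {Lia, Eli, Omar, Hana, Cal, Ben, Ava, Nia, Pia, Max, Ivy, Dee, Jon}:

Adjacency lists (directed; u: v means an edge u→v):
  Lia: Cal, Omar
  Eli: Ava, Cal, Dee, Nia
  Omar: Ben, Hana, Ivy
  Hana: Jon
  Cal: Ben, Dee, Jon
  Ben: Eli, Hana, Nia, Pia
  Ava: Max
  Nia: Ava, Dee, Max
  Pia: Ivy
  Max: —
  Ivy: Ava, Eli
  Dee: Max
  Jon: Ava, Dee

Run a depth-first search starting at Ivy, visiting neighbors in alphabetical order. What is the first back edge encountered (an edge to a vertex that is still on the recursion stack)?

DFS from Ivy (visiting neighbors in alphabetical order); mark gray on enter, black on exit:
Ivy gray
  Ava gray
    Max gray
    Max black
  Ava black
  Eli gray
    Eli→Ava: Ava black — skip
    Cal gray
      Ben gray
        Ben→Eli: Eli is gray → back edge
First back edge: Ben → Eli.

Ben->Eli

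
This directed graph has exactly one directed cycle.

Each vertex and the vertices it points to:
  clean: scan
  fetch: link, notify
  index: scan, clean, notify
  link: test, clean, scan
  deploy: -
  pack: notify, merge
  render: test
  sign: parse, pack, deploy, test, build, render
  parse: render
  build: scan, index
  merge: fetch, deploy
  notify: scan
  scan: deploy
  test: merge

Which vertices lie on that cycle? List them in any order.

DFS with gray/black marking from merge:
merge gray
  fetch gray
    link gray
      test gray
        test→merge: merge is gray → back edge
Back edge closes the cycle merge → fetch → link → test → merge; its vertices are {link, test, fetch, merge}.

link, test, fetch, merge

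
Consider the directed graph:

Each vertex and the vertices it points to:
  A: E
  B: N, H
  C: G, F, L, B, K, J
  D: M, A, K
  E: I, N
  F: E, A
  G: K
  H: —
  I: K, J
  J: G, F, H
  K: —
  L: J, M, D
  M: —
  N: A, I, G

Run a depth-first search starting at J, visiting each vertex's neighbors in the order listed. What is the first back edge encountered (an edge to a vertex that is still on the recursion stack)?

I→J

DFS from J (visiting each vertex's neighbors in the order listed); mark gray on enter, black on exit:
J gray
  G gray
    K gray
    K black
  G black
  F gray
    E gray
      I gray
        I→K: K black — skip
        I→J: J is gray → back edge
First back edge: I → J.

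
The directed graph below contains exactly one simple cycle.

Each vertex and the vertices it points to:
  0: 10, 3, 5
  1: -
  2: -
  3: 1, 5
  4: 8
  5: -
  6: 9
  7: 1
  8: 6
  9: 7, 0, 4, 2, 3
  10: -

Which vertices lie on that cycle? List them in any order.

DFS with gray/black marking from 9:
9 gray
  7 gray
    1 gray
    1 black
  7 black
  0 gray
    10 gray
    10 black
    3 gray
      3→1: 1 black — skip
      5 gray
      5 black
    3 black
    0→5: 5 black — skip
  0 black
  4 gray
    8 gray
      6 gray
        6→9: 9 is gray → back edge
Back edge closes the cycle 9 → 4 → 8 → 6 → 9; its vertices are {4, 6, 8, 9}.

4, 6, 8, 9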